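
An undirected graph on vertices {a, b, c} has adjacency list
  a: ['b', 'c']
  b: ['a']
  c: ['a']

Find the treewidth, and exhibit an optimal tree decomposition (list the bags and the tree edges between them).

The largest bag has 2 vertices, giving width 1; this decomposition certifies tw(G) ≤ 1. Any graph with an edge has treewidth ≥ 1, and G has the edge a–b. Hence tw(G) = 1 exactly.

Treewidth 1.
One optimal decomposition is:
Bags: B1 = {a, b}  B2 = {a, c}
Tree: B1–B2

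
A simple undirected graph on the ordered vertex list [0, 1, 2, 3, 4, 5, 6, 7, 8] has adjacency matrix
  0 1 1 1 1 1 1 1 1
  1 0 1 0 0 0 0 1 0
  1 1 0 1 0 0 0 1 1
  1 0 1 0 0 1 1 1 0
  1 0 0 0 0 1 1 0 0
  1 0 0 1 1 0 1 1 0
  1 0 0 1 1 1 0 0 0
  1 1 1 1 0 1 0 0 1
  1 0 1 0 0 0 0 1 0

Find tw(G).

3

A width-3 tree decomposition is:
Bags: B1 = {0, 3, 5, 6}  B2 = {0, 3, 5, 7}  B3 = {0, 2, 3, 7}  B4 = {0, 2, 7, 8}  B5 = {0, 1, 2, 7}  B6 = {0, 4, 5, 6}
Tree: B1–B2, B2–B3, B3–B4, B3–B5, B1–B6
Each bag holds 4 vertices, so the decomposition has width 3, which upper-bounds the treewidth. Conversely, {0, 4, 5, 6} is a clique of size 4, and the vertices of any clique must share a bag in every tree decomposition; so some bag has ≥ 4 vertices and tw(G) ≥ 3. Hence tw(G) = 3 exactly.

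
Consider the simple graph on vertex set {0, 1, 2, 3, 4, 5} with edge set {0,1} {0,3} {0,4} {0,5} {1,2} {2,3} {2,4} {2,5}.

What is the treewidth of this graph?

2

A width-2 tree decomposition is:
Bags: B1 = {0, 1, 2}  B2 = {0, 2, 5}  B3 = {0, 2, 4}  B4 = {0, 2, 3}
Tree: B1–B2, B2–B3, B3–B4
The largest bag has 3 vertices, giving width 2; this decomposition certifies tw(G) ≤ 2. The edges 0–1–2–5–0 form a cycle, so G is not a tree and its treewidth is at least 2. Hence tw(G) = 2 exactly.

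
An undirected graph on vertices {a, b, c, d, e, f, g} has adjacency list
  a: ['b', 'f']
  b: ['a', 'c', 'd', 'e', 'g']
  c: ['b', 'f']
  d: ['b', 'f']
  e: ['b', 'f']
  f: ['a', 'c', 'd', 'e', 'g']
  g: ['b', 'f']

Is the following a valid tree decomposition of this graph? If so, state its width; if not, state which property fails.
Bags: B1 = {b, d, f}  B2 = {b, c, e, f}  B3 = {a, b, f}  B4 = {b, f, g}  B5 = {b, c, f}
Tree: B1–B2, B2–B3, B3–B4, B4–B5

No — bags containing vertex c are not connected in the tree.

A tree decomposition must satisfy three properties: every vertex lies in some bag; for every edge, both endpoints lie together in some bag; and for every vertex, the bags containing it form a connected subtree. Here bags containing vertex c are not connected in the tree, so the decomposition is invalid.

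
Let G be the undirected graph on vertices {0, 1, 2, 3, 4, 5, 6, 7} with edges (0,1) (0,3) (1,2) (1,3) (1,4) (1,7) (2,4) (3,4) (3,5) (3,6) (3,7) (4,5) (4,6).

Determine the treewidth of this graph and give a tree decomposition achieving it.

Treewidth 2.
One such decomposition:
Bags: B1 = {1, 3, 4}  B2 = {0, 1, 3}  B3 = {3, 4, 6}  B4 = {1, 3, 7}  B5 = {1, 2, 4}  B6 = {3, 4, 5}
Tree: B1–B2, B1–B3, B1–B4, B1–B5, B3–B6

The largest bag has 3 vertices, giving width 2; this decomposition certifies tw(G) ≤ 2. For the lower bound, the 3 vertices {1, 2, 4} are pairwise adjacent, and any tree decomposition puts a clique entirely inside one bag — forcing width ≥ 2. Combining the bounds, tw(G) = 2.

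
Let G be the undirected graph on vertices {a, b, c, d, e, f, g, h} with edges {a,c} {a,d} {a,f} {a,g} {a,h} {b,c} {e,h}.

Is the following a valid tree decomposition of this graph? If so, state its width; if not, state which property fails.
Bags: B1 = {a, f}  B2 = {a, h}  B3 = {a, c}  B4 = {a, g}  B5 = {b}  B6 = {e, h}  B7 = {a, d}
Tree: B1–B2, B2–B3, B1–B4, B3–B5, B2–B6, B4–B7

No — edge (c,b) lies in no bag.

A tree decomposition must satisfy three properties: every vertex lies in some bag; for every edge, both endpoints lie together in some bag; and for every vertex, the bags containing it form a connected subtree. Here edge (c,b) lies in no bag, so the decomposition is invalid.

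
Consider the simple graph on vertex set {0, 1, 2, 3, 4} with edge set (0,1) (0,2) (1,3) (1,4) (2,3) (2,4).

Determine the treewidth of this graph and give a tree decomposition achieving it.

Treewidth 2.
Bags: B1 = {0, 1, 2}  B2 = {1, 2, 3}  B3 = {1, 2, 4}
Tree: B1–B2, B2–B3

Every bag has size at most 3, so the width is 3 − 1 = 2 and tw(G) ≤ 2. For the lower bound, G contains the cycle 2–0–1–3–2, so G is not a forest; only forests have treewidth ≤ 1, hence tw(G) ≥ 2. The upper and lower bounds meet at 2, so that is the treewidth.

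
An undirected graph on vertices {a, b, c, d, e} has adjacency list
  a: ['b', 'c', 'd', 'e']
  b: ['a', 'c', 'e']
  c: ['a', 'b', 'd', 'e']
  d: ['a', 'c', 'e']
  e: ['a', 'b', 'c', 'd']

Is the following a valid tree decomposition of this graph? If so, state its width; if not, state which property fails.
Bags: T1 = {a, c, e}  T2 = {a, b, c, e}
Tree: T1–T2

No — vertex d appears in no bag.

A tree decomposition must satisfy three properties: every vertex lies in some bag; for every edge, both endpoints lie together in some bag; and for every vertex, the bags containing it form a connected subtree. Here vertex d appears in no bag, so the decomposition is invalid.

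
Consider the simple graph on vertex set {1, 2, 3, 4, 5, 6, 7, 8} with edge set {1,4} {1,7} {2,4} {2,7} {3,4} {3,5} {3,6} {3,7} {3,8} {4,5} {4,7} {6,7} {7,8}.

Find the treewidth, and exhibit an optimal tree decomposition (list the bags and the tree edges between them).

Treewidth 2.
Bags: B1 = {3, 6, 7}  B2 = {3, 4, 7}  B3 = {1, 4, 7}  B4 = {2, 4, 7}  B5 = {3, 4, 5}  B6 = {3, 7, 8}
Tree: B1–B2, B2–B3, B2–B4, B2–B5, B1–B6

Every bag has size at most 3, so the width is 3 − 1 = 2 and tw(G) ≤ 2. On the other hand G contains the 3-clique {3, 4, 5}. A clique must lie in a single bag of any decomposition, so no decomposition can have width below 2. Therefore the treewidth is 2.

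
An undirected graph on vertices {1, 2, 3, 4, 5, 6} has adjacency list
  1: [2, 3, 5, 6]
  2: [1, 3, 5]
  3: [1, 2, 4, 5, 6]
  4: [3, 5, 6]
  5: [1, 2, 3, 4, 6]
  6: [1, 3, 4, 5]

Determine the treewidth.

3

A width-3 tree decomposition is:
Bags: B1 = {1, 3, 5, 6}  B2 = {1, 2, 3, 5}  B3 = {3, 4, 5, 6}
Tree: B1–B2, B1–B3
The largest bag has 4 vertices, giving width 3; this decomposition certifies tw(G) ≤ 3. Conversely, {1, 2, 3, 5} is a clique of size 4, and the vertices of any clique must share a bag in every tree decomposition; so some bag has ≥ 4 vertices and tw(G) ≥ 3. The upper and lower bounds meet at 3, so that is the treewidth.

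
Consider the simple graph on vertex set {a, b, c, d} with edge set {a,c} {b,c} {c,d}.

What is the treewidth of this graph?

1

A width-1 tree decomposition is:
Bags: B1 = {c, d}  B2 = {a, c}  B3 = {b, c}
Tree: B1–B2, B1–B3
Every bag has size at most 2, so the width is 2 − 1 = 1 and tw(G) ≤ 1. G has an edge, so its treewidth is at least 1. Combining the bounds, tw(G) = 1.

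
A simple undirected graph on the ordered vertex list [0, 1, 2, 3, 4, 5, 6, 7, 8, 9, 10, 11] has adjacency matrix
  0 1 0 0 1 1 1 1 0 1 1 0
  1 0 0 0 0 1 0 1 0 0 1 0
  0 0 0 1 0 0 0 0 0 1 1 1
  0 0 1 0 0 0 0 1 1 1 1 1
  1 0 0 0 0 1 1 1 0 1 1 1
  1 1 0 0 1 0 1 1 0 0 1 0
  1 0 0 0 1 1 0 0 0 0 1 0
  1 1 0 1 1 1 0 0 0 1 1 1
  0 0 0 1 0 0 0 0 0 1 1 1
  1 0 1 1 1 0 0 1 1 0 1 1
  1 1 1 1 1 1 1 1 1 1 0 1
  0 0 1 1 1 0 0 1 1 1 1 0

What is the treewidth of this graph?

A width-4 tree decomposition is:
Bags: B1 = {4, 7, 9, 10, 11}  B2 = {0, 4, 7, 9, 10}  B3 = {3, 7, 9, 10, 11}  B4 = {0, 4, 5, 7, 10}  B5 = {0, 4, 5, 6, 10}  B6 = {0, 1, 5, 7, 10}  B7 = {3, 8, 9, 10, 11}  B8 = {2, 3, 9, 10, 11}
Tree: B1–B2, B1–B3, B2–B4, B4–B5, B4–B6, B3–B7, B3–B8
Every bag has size at most 5, so the width is 5 − 1 = 4 and tw(G) ≤ 4. For the lower bound, the 5 vertices {3, 8, 9, 10, 11} are pairwise adjacent, and any tree decomposition puts a clique entirely inside one bag — forcing width ≥ 4. Therefore the treewidth is 4.

4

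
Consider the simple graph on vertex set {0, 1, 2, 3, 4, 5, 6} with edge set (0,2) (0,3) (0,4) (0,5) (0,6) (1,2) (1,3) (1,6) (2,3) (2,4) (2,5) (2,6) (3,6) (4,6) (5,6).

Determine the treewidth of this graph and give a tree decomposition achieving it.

Each bag holds 4 vertices, so the decomposition has width 3, which upper-bounds the treewidth. For the lower bound, the 4 vertices {0, 2, 3, 6} are pairwise adjacent, and any tree decomposition puts a clique entirely inside one bag — forcing width ≥ 3. Hence tw(G) = 3 exactly.

Treewidth 3.
One optimal decomposition is:
Bags: B1 = {0, 2, 5, 6}  B2 = {0, 2, 3, 6}  B3 = {1, 2, 3, 6}  B4 = {0, 2, 4, 6}
Tree: B1–B2, B2–B3, B1–B4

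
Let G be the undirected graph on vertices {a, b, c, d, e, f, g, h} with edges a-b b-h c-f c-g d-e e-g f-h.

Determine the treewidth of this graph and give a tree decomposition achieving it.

Every bag has size at most 2, so the width is 2 − 1 = 1 and tw(G) ≤ 1. Since G has at least one edge (e.g. a–b), it is not an edgeless graph, so tw(G) ≥ 1. Hence tw(G) = 1 exactly.

Treewidth 1.
One optimal decomposition is:
Bags: B1 = {a, b}  B2 = {b, h}  B3 = {f, h}  B4 = {c, f}  B5 = {c, g}  B6 = {e, g}  B7 = {d, e}
Tree: B1–B2, B2–B3, B3–B4, B4–B5, B5–B6, B6–B7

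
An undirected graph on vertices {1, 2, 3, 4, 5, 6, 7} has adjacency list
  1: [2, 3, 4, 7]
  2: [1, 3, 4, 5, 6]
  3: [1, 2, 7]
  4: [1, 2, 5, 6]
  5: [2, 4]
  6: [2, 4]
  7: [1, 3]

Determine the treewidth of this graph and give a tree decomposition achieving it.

Treewidth 2.
One optimal decomposition is:
Bags: B1 = {1, 2, 4}  B2 = {1, 2, 3}  B3 = {2, 4, 5}  B4 = {2, 4, 6}  B5 = {1, 3, 7}
Tree: B1–B2, B1–B3, B3–B4, B2–B5

Each bag holds 3 vertices, so the decomposition has width 2, which upper-bounds the treewidth. On the other hand G contains the 3-clique {1, 2, 3}. A clique must lie in a single bag of any decomposition, so no decomposition can have width below 2. Hence tw(G) = 2 exactly.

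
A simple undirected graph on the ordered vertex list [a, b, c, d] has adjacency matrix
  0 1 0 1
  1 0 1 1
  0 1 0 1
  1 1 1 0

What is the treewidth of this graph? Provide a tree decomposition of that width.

Treewidth 2.
Bags: B1 = {a, b, d}  B2 = {b, c, d}
Tree: B1–B2

The largest bag has 3 vertices, giving width 2; this decomposition certifies tw(G) ≤ 2. On the other hand G contains the 3-clique {b, c, d}. A clique must lie in a single bag of any decomposition, so no decomposition can have width below 2. Hence tw(G) = 2 exactly.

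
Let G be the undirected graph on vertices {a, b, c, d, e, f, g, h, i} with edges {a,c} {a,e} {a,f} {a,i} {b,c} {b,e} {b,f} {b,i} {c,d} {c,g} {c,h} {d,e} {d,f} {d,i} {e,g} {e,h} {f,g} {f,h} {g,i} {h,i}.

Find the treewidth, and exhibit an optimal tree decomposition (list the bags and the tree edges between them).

The largest bag has 5 vertices, giving width 4; this decomposition certifies tw(G) ≤ 4. For the lower bound: the 5 vertex sets {a,f}, {e,h}, {c,d}, {i}, {g} are disjoint, each induces a connected subgraph, and every pair is joined by at least one edge of G. Contracting each set to a single vertex therefore yields K_{5} as a minor, and since treewidth is minor-monotone, tw(G) ≥ tw(K_{5}) = 4. Therefore the treewidth is 4.

Treewidth 4.
One optimal decomposition is:
Bags: B1 = {a, c, e, f, i}  B2 = {c, e, f, h, i}  B3 = {c, d, e, f, i}  B4 = {c, e, f, g, i}  B5 = {b, c, e, f, i}
Tree: B1–B2, B2–B3, B3–B4, B4–B5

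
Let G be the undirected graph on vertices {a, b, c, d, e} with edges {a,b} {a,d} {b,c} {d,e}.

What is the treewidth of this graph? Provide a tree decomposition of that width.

The largest bag has 2 vertices, giving width 1; this decomposition certifies tw(G) ≤ 1. G has an edge, so its treewidth is at least 1. The upper and lower bounds meet at 1, so that is the treewidth.

Treewidth 1.
One optimal decomposition is:
Bags: B1 = {d, e}  B2 = {a, d}  B3 = {a, b}  B4 = {b, c}
Tree: B1–B2, B2–B3, B3–B4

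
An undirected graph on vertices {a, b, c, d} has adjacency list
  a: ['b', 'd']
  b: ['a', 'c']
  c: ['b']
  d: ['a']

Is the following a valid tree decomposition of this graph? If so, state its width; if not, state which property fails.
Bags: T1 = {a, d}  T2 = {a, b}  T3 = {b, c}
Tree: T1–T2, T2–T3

Yes; width 1.

Vertex coverage: the bags together contain {a, b, c, d}, the full vertex set. Edge coverage: each edge of G has both endpoints in at least one bag. Running intersection: for every vertex, the bags containing it form a connected subtree. All three properties hold, so this is a valid tree decomposition of width max|bag| − 1 = 1, and hence tw(G) ≤ 1.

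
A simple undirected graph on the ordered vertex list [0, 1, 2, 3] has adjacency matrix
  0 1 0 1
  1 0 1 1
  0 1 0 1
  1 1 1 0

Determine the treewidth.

2

A width-2 tree decomposition is:
Bags: B1 = {1, 2, 3}  B2 = {0, 1, 3}
Tree: B1–B2
The largest bag has 3 vertices, giving width 2; this decomposition certifies tw(G) ≤ 2. Conversely, {0, 1, 3} is a clique of size 3, and the vertices of any clique must share a bag in every tree decomposition; so some bag has ≥ 3 vertices and tw(G) ≥ 2. Therefore the treewidth is 2.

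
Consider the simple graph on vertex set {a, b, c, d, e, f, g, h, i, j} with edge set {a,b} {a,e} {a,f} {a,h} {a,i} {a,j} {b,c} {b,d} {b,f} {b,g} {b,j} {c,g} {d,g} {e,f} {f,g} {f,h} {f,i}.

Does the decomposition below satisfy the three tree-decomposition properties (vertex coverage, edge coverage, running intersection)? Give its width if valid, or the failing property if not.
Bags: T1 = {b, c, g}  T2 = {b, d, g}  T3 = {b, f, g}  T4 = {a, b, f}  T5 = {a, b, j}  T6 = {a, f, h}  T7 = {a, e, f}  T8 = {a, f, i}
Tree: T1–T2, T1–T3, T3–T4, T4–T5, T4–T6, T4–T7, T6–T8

Every vertex of G appears in some bag (union = {a, b, c, d, e, f, g, h, i, j}); every edge is covered by a bag; and for each vertex v the set of bags containing v is connected in the bag tree. The decomposition is therefore valid. The largest bag has 3 vertices, so the width is 2.

Yes; width 2.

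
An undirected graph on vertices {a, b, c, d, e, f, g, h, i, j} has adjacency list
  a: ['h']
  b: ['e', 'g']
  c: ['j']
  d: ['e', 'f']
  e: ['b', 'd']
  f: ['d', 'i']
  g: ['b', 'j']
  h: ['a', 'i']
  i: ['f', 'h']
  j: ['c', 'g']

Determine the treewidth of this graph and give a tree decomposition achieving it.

Treewidth 1.
Bags: B1 = {c, j}  B2 = {g, j}  B3 = {b, g}  B4 = {b, e}  B5 = {d, e}  B6 = {d, f}  B7 = {f, i}  B8 = {h, i}  B9 = {a, h}
Tree: B1–B2, B2–B3, B3–B4, B4–B5, B5–B6, B6–B7, B7–B8, B8–B9

The largest bag has 2 vertices, giving width 1; this decomposition certifies tw(G) ≤ 1. G has an edge, so its treewidth is at least 1. Therefore the treewidth is 1.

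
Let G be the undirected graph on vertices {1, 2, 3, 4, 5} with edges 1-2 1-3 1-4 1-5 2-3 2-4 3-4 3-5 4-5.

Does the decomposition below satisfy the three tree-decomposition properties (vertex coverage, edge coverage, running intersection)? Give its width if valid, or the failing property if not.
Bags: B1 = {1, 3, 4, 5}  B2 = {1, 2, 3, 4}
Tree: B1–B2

Vertex coverage: the bags together contain {1, 2, 3, 4, 5}, the full vertex set. Edge coverage: each edge of G has both endpoints in at least one bag. Running intersection: for every vertex, the bags containing it form a connected subtree. All three properties hold, so this is a valid tree decomposition of width max|bag| − 1 = 3, and hence tw(G) ≤ 3.

Yes; width 3.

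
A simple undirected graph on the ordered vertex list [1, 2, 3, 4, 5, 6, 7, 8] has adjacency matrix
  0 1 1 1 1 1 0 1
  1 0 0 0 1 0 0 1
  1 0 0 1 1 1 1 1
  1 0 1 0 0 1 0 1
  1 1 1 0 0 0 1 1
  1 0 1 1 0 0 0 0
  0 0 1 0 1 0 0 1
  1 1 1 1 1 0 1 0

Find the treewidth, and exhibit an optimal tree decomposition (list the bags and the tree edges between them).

Each bag holds 4 vertices, so the decomposition has width 3, which upper-bounds the treewidth. Conversely, {1, 2, 5, 8} is a clique of size 4, and the vertices of any clique must share a bag in every tree decomposition; so some bag has ≥ 4 vertices and tw(G) ≥ 3. Therefore the treewidth is 3.

Treewidth 3.
Bags: B1 = {1, 3, 4, 8}  B2 = {1, 3, 5, 8}  B3 = {1, 2, 5, 8}  B4 = {1, 3, 4, 6}  B5 = {3, 5, 7, 8}
Tree: B1–B2, B2–B3, B1–B4, B2–B5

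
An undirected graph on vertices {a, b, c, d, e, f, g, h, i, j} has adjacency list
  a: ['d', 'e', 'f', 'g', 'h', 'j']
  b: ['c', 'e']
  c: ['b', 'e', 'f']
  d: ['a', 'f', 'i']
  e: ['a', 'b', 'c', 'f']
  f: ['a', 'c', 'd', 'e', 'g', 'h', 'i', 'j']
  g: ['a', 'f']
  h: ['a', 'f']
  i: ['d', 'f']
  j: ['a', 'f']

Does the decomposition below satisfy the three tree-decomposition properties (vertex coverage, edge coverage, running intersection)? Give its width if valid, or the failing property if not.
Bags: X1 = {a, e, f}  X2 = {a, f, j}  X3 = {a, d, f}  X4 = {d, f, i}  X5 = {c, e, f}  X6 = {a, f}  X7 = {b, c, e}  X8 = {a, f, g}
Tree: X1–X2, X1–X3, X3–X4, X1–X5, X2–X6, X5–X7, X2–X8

No — vertex h appears in no bag.

A tree decomposition must satisfy three properties: every vertex lies in some bag; for every edge, both endpoints lie together in some bag; and for every vertex, the bags containing it form a connected subtree. Here vertex h appears in no bag, so the decomposition is invalid.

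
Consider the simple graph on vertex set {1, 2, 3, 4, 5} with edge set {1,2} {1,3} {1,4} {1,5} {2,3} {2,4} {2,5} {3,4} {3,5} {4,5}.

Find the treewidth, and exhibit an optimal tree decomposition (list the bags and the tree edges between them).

With just one bag of size 5, the width is 5 − 1 = 4, so tw(G) ≤ 4. On the other hand G contains the 5-clique {1, 2, 3, 4, 5}. A clique must lie in a single bag of any decomposition, so no decomposition can have width below 4. Therefore the treewidth is 4.

Treewidth 4.
Bags: B1 = {1, 2, 3, 4, 5}
Tree: (single bag)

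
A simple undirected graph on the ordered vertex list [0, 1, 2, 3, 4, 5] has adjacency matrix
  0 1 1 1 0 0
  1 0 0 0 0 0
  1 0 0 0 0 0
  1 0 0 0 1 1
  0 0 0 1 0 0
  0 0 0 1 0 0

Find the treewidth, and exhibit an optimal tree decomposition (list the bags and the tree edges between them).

The largest bag has 2 vertices, giving width 1; this decomposition certifies tw(G) ≤ 1. Any graph with an edge has treewidth ≥ 1, and G has the edge 0–3. Combining the bounds, tw(G) = 1.

Treewidth 1.
One such decomposition:
Bags: B1 = {0, 3}  B2 = {3, 5}  B3 = {3, 4}  B4 = {0, 1}  B5 = {0, 2}
Tree: B1–B2, B2–B3, B1–B4, B4–B5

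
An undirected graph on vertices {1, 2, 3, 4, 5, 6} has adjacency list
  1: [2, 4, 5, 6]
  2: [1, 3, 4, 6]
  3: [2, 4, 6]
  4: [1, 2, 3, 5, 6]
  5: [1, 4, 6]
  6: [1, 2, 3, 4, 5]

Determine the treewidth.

A width-3 tree decomposition is:
Bags: B1 = {1, 2, 4, 6}  B2 = {1, 4, 5, 6}  B3 = {2, 3, 4, 6}
Tree: B1–B2, B1–B3
Each bag holds 4 vertices, so the decomposition has width 3, which upper-bounds the treewidth. For the lower bound, the 4 vertices {1, 2, 4, 6} are pairwise adjacent, and any tree decomposition puts a clique entirely inside one bag — forcing width ≥ 3. The upper and lower bounds meet at 3, so that is the treewidth.

3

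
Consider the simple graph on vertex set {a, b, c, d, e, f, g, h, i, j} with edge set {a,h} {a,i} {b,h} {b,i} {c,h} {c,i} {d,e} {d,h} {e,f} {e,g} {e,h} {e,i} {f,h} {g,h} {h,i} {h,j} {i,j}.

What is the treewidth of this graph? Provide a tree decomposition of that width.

Each bag holds 3 vertices, so the decomposition has width 2, which upper-bounds the treewidth. Conversely, {d, e, h} is a clique of size 3, and the vertices of any clique must share a bag in every tree decomposition; so some bag has ≥ 3 vertices and tw(G) ≥ 2. The upper and lower bounds meet at 2, so that is the treewidth.

Treewidth 2.
One optimal decomposition is:
Bags: B1 = {e, h, i}  B2 = {h, i, j}  B3 = {e, g, h}  B4 = {c, h, i}  B5 = {b, h, i}  B6 = {e, f, h}  B7 = {a, h, i}  B8 = {d, e, h}
Tree: B1–B2, B1–B3, B2–B4, B2–B5, B3–B6, B2–B7, B6–B8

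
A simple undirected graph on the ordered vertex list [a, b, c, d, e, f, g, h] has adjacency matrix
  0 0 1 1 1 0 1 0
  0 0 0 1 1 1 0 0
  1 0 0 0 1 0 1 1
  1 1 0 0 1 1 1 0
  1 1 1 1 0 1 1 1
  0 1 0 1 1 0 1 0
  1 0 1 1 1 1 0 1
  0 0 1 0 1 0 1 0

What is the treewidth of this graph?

A width-3 tree decomposition is:
Bags: B1 = {b, d, e, f}  B2 = {d, e, f, g}  B3 = {a, d, e, g}  B4 = {a, c, e, g}  B5 = {c, e, g, h}
Tree: B1–B2, B2–B3, B3–B4, B4–B5
Every bag has size at most 4, so the width is 4 − 1 = 3 and tw(G) ≤ 3. On the other hand G contains the 4-clique {d, e, f, g}. A clique must lie in a single bag of any decomposition, so no decomposition can have width below 3. Therefore the treewidth is 3.

3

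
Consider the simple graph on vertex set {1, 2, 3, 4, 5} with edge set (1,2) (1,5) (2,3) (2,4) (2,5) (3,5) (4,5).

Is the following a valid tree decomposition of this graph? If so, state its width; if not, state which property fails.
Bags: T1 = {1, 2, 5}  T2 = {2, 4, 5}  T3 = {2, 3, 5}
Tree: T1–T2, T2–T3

Every vertex of G appears in some bag (union = {1, 2, 3, 4, 5}); every edge is covered by a bag; and for each vertex v the set of bags containing v is connected in the bag tree. The decomposition is therefore valid. The largest bag has 3 vertices, so the width is 2.

Yes; width 2.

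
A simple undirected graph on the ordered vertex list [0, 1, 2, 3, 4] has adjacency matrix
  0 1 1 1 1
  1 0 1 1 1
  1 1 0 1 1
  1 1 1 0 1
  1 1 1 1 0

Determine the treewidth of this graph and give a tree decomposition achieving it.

Treewidth 4.
Bags: B1 = {0, 1, 2, 3, 4}
Tree: (single bag)

A single bag containing all 5 vertices is trivially a valid decomposition of width 4. For the lower bound, the 5 vertices {0, 1, 2, 3, 4} are pairwise adjacent, and any tree decomposition puts a clique entirely inside one bag — forcing width ≥ 4. The upper and lower bounds meet at 4, so that is the treewidth.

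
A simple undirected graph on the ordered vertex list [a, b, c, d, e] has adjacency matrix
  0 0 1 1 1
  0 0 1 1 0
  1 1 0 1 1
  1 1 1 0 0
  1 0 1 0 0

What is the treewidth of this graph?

2

A width-2 tree decomposition is:
Bags: B1 = {a, c, e}  B2 = {a, c, d}  B3 = {b, c, d}
Tree: B1–B2, B2–B3
Each bag holds 3 vertices, so the decomposition has width 2, which upper-bounds the treewidth. Conversely, {a, c, d} is a clique of size 3, and the vertices of any clique must share a bag in every tree decomposition; so some bag has ≥ 3 vertices and tw(G) ≥ 2. The upper and lower bounds meet at 2, so that is the treewidth.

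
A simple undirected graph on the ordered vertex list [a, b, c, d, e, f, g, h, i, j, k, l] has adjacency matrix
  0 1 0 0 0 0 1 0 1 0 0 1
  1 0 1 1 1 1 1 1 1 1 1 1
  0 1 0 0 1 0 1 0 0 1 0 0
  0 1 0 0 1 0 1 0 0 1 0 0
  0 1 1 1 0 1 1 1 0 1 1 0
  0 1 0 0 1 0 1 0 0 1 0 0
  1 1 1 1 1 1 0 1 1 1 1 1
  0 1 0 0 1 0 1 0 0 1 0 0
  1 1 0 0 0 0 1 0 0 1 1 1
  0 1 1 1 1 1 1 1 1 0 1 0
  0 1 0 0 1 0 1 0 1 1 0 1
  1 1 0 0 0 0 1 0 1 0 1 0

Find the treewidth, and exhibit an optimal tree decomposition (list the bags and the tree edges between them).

Every bag has size at most 5, so the width is 5 − 1 = 4 and tw(G) ≤ 4. Conversely, {b, d, e, g, j} is a clique of size 5, and the vertices of any clique must share a bag in every tree decomposition; so some bag has ≥ 5 vertices and tw(G) ≥ 4. The upper and lower bounds meet at 4, so that is the treewidth.

Treewidth 4.
Bags: B1 = {b, e, g, j, k}  B2 = {b, g, i, j, k}  B3 = {b, g, i, k, l}  B4 = {b, e, g, h, j}  B5 = {b, c, e, g, j}  B6 = {b, d, e, g, j}  B7 = {a, b, g, i, l}  B8 = {b, e, f, g, j}
Tree: B1–B2, B2–B3, B1–B4, B4–B5, B1–B6, B3–B7, B4–B8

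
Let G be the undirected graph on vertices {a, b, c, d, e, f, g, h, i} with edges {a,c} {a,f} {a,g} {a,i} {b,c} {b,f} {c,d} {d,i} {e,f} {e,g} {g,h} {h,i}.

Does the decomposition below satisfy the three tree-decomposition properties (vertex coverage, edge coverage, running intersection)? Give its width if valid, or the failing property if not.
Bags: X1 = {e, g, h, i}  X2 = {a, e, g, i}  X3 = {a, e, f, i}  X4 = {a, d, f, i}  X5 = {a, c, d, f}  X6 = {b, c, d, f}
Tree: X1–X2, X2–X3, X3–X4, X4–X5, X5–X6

Every vertex of G appears in some bag (union = {a, b, c, d, e, f, g, h, i}); every edge is covered by a bag; and for each vertex v the set of bags containing v is connected in the bag tree. The decomposition is therefore valid. The largest bag has 4 vertices, so the width is 3.

Yes; width 3.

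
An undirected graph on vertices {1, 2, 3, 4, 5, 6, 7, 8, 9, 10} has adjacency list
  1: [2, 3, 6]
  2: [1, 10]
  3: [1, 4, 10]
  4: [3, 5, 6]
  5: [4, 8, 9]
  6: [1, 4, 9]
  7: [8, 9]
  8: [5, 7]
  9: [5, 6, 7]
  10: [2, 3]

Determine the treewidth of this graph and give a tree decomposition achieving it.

Each bag holds 3 vertices, so the decomposition has width 2, which upper-bounds the treewidth. The edges 8–7–9–5–8 form a cycle, so G is not a tree and its treewidth is at least 2. Combining the bounds, tw(G) = 2.

Treewidth 2.
One such decomposition:
Bags: B1 = {5, 7, 8}  B2 = {5, 7, 9}  B3 = {4, 5, 9}  B4 = {4, 6, 9}  B5 = {3, 4, 6}  B6 = {1, 3, 6}  B7 = {1, 3, 10}  B8 = {1, 2, 10}
Tree: B1–B2, B2–B3, B3–B4, B4–B5, B5–B6, B6–B7, B7–B8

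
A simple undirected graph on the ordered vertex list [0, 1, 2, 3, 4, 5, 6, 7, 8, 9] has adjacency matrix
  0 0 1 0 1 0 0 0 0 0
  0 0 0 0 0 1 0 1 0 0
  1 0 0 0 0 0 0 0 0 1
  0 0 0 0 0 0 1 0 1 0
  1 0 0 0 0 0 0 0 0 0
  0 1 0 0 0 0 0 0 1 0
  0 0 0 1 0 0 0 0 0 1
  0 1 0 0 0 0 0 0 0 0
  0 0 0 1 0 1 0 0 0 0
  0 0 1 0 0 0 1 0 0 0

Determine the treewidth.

A width-1 tree decomposition is:
Bags: B1 = {1, 7}  B2 = {1, 5}  B3 = {5, 8}  B4 = {3, 8}  B5 = {3, 6}  B6 = {6, 9}  B7 = {2, 9}  B8 = {0, 2}  B9 = {0, 4}
Tree: B1–B2, B2–B3, B3–B4, B4–B5, B5–B6, B6–B7, B7–B8, B8–B9
The largest bag has 2 vertices, giving width 1; this decomposition certifies tw(G) ≤ 1. G has an edge, so its treewidth is at least 1. Hence tw(G) = 1 exactly.

1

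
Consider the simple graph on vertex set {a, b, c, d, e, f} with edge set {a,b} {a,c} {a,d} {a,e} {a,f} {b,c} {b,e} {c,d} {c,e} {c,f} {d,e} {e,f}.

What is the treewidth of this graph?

A width-3 tree decomposition is:
Bags: B1 = {a, c, d, e}  B2 = {a, b, c, e}  B3 = {a, c, e, f}
Tree: B1–B2, B1–B3
The largest bag has 4 vertices, giving width 3; this decomposition certifies tw(G) ≤ 3. On the other hand G contains the 4-clique {a, c, d, e}. A clique must lie in a single bag of any decomposition, so no decomposition can have width below 3. Combining the bounds, tw(G) = 3.

3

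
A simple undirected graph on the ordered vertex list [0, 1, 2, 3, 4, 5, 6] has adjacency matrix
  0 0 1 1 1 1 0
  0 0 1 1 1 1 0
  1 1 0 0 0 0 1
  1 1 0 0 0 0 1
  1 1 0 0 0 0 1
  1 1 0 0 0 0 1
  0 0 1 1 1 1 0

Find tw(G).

A width-3 tree decomposition is:
Bags: B1 = {0, 1, 4, 6}  B2 = {0, 1, 5, 6}  B3 = {0, 1, 2, 6}  B4 = {0, 1, 3, 6}
Tree: B1–B2, B2–B3, B3–B4
Each bag holds 4 vertices, so the decomposition has width 3, which upper-bounds the treewidth. For the lower bound: the 4 vertex sets {0,4}, {5,6}, {1}, {2} are disjoint, each induces a connected subgraph, and every pair is joined by at least one edge of G. Contracting each set to a single vertex therefore yields K_{4} as a minor, and since treewidth is minor-monotone, tw(G) ≥ tw(K_{4}) = 3. The upper and lower bounds meet at 3, so that is the treewidth.

3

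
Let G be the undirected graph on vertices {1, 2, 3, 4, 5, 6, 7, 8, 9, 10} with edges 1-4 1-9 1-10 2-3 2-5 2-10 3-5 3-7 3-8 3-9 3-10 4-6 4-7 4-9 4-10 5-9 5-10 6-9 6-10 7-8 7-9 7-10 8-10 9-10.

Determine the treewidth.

3

A width-3 tree decomposition is:
Bags: B1 = {3, 7, 9, 10}  B2 = {3, 7, 8, 10}  B3 = {3, 5, 9, 10}  B4 = {4, 7, 9, 10}  B5 = {4, 6, 9, 10}  B6 = {1, 4, 9, 10}  B7 = {2, 3, 5, 10}
Tree: B1–B2, B1–B3, B1–B4, B4–B5, B5–B6, B3–B7
Each bag holds 4 vertices, so the decomposition has width 3, which upper-bounds the treewidth. Conversely, {3, 7, 8, 10} is a clique of size 4, and the vertices of any clique must share a bag in every tree decomposition; so some bag has ≥ 4 vertices and tw(G) ≥ 3. Hence tw(G) = 3 exactly.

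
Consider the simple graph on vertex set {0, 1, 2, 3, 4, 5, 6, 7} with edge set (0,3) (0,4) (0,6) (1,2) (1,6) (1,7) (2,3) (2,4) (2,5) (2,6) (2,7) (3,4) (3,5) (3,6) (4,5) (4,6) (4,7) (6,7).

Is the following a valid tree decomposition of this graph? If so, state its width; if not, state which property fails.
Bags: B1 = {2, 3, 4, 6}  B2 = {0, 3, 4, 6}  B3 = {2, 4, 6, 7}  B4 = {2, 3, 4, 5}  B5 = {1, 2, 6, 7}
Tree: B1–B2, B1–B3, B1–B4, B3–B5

Vertex coverage: the bags together contain {0, 1, 2, 3, 4, 5, 6, 7}, the full vertex set. Edge coverage: each edge of G has both endpoints in at least one bag. Running intersection: for every vertex, the bags containing it form a connected subtree. All three properties hold, so this is a valid tree decomposition of width max|bag| − 1 = 3, and hence tw(G) ≤ 3.

Yes; width 3.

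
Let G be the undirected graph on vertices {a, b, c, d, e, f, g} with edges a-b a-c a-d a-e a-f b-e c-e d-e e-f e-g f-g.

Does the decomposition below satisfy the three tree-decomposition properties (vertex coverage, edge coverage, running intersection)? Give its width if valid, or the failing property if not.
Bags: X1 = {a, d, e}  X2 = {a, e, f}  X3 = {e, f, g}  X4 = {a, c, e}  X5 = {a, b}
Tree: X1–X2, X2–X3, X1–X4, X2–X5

A tree decomposition must satisfy three properties: every vertex lies in some bag; for every edge, both endpoints lie together in some bag; and for every vertex, the bags containing it form a connected subtree. Here edge (e,b) lies in no bag, so the decomposition is invalid.

No — edge (e,b) lies in no bag.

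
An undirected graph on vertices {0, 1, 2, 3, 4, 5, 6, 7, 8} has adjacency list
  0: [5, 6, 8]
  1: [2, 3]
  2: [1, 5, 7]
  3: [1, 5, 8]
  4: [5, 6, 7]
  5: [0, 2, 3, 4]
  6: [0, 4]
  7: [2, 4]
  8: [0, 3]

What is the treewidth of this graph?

A width-3 tree decomposition is:
Bags: B1 = {1, 2, 3, 8}  B2 = {2, 3, 5, 8}  B3 = {0, 2, 5, 8}  B4 = {0, 2, 5, 7}  B5 = {0, 4, 5, 7}  B6 = {0, 4, 6, 7}
Tree: B1–B2, B2–B3, B3–B4, B4–B5, B5–B6
Each bag holds 4 vertices, so the decomposition has width 3, which upper-bounds the treewidth. For the lower bound: the 4 vertex sets {1,3,8}, {2}, {5}, {0,4,6,7} are disjoint, each induces a connected subgraph, and every pair is joined by at least one edge of G. Contracting each set to a single vertex therefore yields K_{4} as a minor, and since treewidth is minor-monotone, tw(G) ≥ tw(K_{4}) = 3. Therefore the treewidth is 3.

3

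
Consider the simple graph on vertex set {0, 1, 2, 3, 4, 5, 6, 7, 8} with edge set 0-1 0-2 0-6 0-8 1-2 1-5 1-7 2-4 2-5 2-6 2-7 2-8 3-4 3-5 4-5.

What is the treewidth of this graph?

2

A width-2 tree decomposition is:
Bags: B1 = {0, 1, 2}  B2 = {1, 2, 7}  B3 = {0, 2, 6}  B4 = {1, 2, 5}  B5 = {0, 2, 8}  B6 = {2, 4, 5}  B7 = {3, 4, 5}
Tree: B1–B2, B1–B3, B1–B4, B1–B5, B4–B6, B6–B7
The largest bag has 3 vertices, giving width 2; this decomposition certifies tw(G) ≤ 2. For the lower bound, the 3 vertices {0, 2, 8} are pairwise adjacent, and any tree decomposition puts a clique entirely inside one bag — forcing width ≥ 2. Hence tw(G) = 2 exactly.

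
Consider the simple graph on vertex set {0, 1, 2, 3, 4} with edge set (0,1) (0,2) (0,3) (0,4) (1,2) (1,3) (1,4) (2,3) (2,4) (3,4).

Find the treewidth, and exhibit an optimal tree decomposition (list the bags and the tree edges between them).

A single bag containing all 5 vertices is trivially a valid decomposition of width 4. For the lower bound, the 5 vertices {0, 1, 2, 3, 4} are pairwise adjacent, and any tree decomposition puts a clique entirely inside one bag — forcing width ≥ 4. The upper and lower bounds meet at 4, so that is the treewidth.

Treewidth 4.
One such decomposition:
Bags: B1 = {0, 1, 2, 3, 4}
Tree: (single bag)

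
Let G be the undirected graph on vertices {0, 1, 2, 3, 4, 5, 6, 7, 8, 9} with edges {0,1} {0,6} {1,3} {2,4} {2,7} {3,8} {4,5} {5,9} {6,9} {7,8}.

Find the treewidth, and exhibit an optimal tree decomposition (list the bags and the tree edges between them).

Each bag holds 3 vertices, so the decomposition has width 2, which upper-bounds the treewidth. For the lower bound, G contains the cycle 7–2–4–5–9–6–0–1–3–8–7, so G is not a forest; only forests have treewidth ≤ 1, hence tw(G) ≥ 2. Hence tw(G) = 2 exactly.

Treewidth 2.
One such decomposition:
Bags: B1 = {2, 4, 7}  B2 = {4, 5, 7}  B3 = {5, 7, 9}  B4 = {6, 7, 9}  B5 = {0, 6, 7}  B6 = {0, 1, 7}  B7 = {1, 3, 7}  B8 = {3, 7, 8}
Tree: B1–B2, B2–B3, B3–B4, B4–B5, B5–B6, B6–B7, B7–B8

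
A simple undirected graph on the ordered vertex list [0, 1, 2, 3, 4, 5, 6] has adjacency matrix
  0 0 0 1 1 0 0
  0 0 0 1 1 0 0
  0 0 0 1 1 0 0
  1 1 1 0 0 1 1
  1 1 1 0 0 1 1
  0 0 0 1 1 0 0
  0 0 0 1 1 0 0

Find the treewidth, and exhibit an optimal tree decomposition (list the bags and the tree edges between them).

Treewidth 2.
Bags: B1 = {0, 3, 4}  B2 = {1, 3, 4}  B3 = {3, 4, 6}  B4 = {3, 4, 5}  B5 = {2, 3, 4}
Tree: B1–B2, B2–B3, B3–B4, B4–B5

Every bag has size at most 3, so the width is 3 − 1 = 2 and tw(G) ≤ 2. For the lower bound, G contains the cycle 3–0–4–1–3, so G is not a forest; only forests have treewidth ≤ 1, hence tw(G) ≥ 2. Therefore the treewidth is 2.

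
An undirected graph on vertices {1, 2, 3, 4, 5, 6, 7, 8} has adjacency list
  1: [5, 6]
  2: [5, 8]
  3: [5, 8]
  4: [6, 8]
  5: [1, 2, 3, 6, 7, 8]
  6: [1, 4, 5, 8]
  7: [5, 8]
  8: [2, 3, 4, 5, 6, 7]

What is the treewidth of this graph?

2

A width-2 tree decomposition is:
Bags: B1 = {1, 5, 6}  B2 = {5, 6, 8}  B3 = {5, 7, 8}  B4 = {3, 5, 8}  B5 = {2, 5, 8}  B6 = {4, 6, 8}
Tree: B1–B2, B2–B3, B2–B4, B3–B5, B2–B6
Every bag has size at most 3, so the width is 3 − 1 = 2 and tw(G) ≤ 2. For the lower bound, the 3 vertices {4, 6, 8} are pairwise adjacent, and any tree decomposition puts a clique entirely inside one bag — forcing width ≥ 2. Combining the bounds, tw(G) = 2.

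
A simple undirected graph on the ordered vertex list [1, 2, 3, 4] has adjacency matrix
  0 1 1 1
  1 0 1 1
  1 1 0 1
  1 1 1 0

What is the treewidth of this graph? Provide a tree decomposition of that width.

With just one bag of size 4, the width is 4 − 1 = 3, so tw(G) ≤ 3. For the lower bound, the 4 vertices {1, 2, 3, 4} are pairwise adjacent, and any tree decomposition puts a clique entirely inside one bag — forcing width ≥ 3. Combining the bounds, tw(G) = 3.

Treewidth 3.
One optimal decomposition is:
Bags: B1 = {1, 2, 3, 4}
Tree: (single bag)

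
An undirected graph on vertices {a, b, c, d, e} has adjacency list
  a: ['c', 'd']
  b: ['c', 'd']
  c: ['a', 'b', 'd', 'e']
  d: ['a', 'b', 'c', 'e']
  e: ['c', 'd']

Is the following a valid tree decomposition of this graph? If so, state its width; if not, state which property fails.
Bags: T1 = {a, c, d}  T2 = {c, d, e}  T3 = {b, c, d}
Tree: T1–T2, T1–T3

Yes; width 2.

Vertex coverage: the bags together contain {a, b, c, d, e}, the full vertex set. Edge coverage: each edge of G has both endpoints in at least one bag. Running intersection: for every vertex, the bags containing it form a connected subtree. All three properties hold, so this is a valid tree decomposition of width max|bag| − 1 = 2, and hence tw(G) ≤ 2.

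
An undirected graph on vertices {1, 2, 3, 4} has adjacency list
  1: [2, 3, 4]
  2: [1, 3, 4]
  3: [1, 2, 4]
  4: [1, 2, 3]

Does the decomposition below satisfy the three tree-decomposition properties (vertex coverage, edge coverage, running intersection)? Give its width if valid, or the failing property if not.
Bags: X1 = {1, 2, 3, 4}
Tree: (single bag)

Checking the three conditions: (i) the bags cover all of {1, 2, 3, 4}; (ii) for each edge, some bag contains both endpoints; (iii) the bags containing any fixed vertex form a subtree. All hold, so the decomposition is valid with width 4 − 1 = 3.

Yes; width 3.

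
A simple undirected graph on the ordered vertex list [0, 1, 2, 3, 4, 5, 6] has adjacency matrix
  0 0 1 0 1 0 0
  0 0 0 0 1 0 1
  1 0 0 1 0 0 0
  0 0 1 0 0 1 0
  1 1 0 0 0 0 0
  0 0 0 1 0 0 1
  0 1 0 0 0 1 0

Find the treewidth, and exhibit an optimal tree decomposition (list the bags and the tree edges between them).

Treewidth 2.
One optimal decomposition is:
Bags: B1 = {1, 4, 6}  B2 = {4, 5, 6}  B3 = {3, 4, 5}  B4 = {2, 3, 4}  B5 = {0, 2, 4}
Tree: B1–B2, B2–B3, B3–B4, B4–B5

Every bag has size at most 3, so the width is 3 − 1 = 2 and tw(G) ≤ 2. For the lower bound, G contains the cycle 4–1–6–5–3–2–0–4, so G is not a forest; only forests have treewidth ≤ 1, hence tw(G) ≥ 2. Combining the bounds, tw(G) = 2.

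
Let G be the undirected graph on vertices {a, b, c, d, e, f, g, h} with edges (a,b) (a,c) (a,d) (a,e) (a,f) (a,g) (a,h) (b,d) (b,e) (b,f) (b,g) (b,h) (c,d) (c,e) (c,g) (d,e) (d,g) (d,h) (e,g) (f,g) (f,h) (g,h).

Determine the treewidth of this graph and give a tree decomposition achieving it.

Every bag has size at most 5, so the width is 5 − 1 = 4 and tw(G) ≤ 4. Conversely, {a, c, d, e, g} is a clique of size 5, and the vertices of any clique must share a bag in every tree decomposition; so some bag has ≥ 5 vertices and tw(G) ≥ 4. Hence tw(G) = 4 exactly.

Treewidth 4.
One optimal decomposition is:
Bags: B1 = {a, b, d, e, g}  B2 = {a, b, d, g, h}  B3 = {a, b, f, g, h}  B4 = {a, c, d, e, g}
Tree: B1–B2, B2–B3, B1–B4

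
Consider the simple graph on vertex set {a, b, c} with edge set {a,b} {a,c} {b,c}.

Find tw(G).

A width-2 tree decomposition is:
Bags: B1 = {a, b, c}
Tree: (single bag)
With just one bag of size 3, the width is 3 − 1 = 2, so tw(G) ≤ 2. For the lower bound, the 3 vertices {a, b, c} are pairwise adjacent, and any tree decomposition puts a clique entirely inside one bag — forcing width ≥ 2. Hence tw(G) = 2 exactly.

2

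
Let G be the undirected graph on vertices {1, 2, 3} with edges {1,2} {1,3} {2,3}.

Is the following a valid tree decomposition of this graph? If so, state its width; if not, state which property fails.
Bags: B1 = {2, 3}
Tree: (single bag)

No — vertex 1 appears in no bag.

A tree decomposition must satisfy three properties: every vertex lies in some bag; for every edge, both endpoints lie together in some bag; and for every vertex, the bags containing it form a connected subtree. Here vertex 1 appears in no bag, so the decomposition is invalid.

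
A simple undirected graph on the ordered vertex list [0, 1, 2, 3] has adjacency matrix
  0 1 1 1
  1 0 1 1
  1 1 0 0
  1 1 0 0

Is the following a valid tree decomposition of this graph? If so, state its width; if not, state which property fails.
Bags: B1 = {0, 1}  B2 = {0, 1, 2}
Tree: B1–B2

A tree decomposition must satisfy three properties: every vertex lies in some bag; for every edge, both endpoints lie together in some bag; and for every vertex, the bags containing it form a connected subtree. Here vertex 3 appears in no bag, so the decomposition is invalid.

No — vertex 3 appears in no bag.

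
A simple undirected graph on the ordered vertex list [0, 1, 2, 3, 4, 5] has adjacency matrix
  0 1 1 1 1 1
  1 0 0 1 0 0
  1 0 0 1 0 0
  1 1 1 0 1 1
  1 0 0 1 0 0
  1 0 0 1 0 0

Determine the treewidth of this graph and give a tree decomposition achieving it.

Every bag has size at most 3, so the width is 3 − 1 = 2 and tw(G) ≤ 2. On the other hand G contains the 3-clique {0, 1, 3}. A clique must lie in a single bag of any decomposition, so no decomposition can have width below 2. Combining the bounds, tw(G) = 2.

Treewidth 2.
One such decomposition:
Bags: B1 = {0, 1, 3}  B2 = {0, 2, 3}  B3 = {0, 3, 5}  B4 = {0, 3, 4}
Tree: B1–B2, B1–B3, B2–B4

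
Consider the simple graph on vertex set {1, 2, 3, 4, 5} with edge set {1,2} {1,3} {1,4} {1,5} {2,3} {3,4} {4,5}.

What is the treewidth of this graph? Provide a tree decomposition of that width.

Treewidth 2.
Bags: B1 = {1, 4, 5}  B2 = {1, 3, 4}  B3 = {1, 2, 3}
Tree: B1–B2, B2–B3

Each bag holds 3 vertices, so the decomposition has width 2, which upper-bounds the treewidth. On the other hand G contains the 3-clique {1, 2, 3}. A clique must lie in a single bag of any decomposition, so no decomposition can have width below 2. Combining the bounds, tw(G) = 2.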